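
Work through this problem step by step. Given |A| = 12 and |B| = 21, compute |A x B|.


The Cartesian product A x B contains all ordered pairs (a, b).
|A x B| = |A| * |B| = 12 * 21 = 252

252


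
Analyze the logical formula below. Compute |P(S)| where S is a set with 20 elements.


The power set of a set with n elements has 2^n elements.
|P(S)| = 2^20 = 1048576

1048576


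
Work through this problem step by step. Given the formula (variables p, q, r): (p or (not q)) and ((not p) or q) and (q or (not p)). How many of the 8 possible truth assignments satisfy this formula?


Evaluate all 8 assignments for p, q, r:
p=0, q=0, r=0: 1
p=0, q=0, r=1: 1
p=0, q=1, r=0: 0
p=0, q=1, r=1: 0
p=1, q=0, r=0: 0
p=1, q=0, r=1: 0
p=1, q=1, r=0: 1
p=1, q=1, r=1: 1
Satisfying count = 4

4


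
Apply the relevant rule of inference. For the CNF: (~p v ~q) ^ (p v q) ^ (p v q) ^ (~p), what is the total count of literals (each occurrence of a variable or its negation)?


Counting literals in each clause:
Clause 1: 2 literal(s)
Clause 2: 2 literal(s)
Clause 3: 2 literal(s)
Clause 4: 1 literal(s)
Total = 7

7


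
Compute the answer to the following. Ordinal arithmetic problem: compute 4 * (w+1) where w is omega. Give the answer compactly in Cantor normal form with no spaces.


Compute 4 * (w+1).
Ordinal * is associative and left-distributive over +, but NOT commutative; for finite n>1, n*w = w but w*n stays w*n.
By left-distributivity: 4 * (w+1) = 4*w + 4*1 = w + 4 = w+4.
Result = w+4

w+4


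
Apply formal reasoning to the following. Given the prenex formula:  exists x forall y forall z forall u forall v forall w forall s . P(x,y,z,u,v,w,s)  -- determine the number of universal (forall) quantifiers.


Quantifier prefix: exists x forall y forall z forall u forall v forall w forall s
Mark each quantifier type:
  E U U U U U U
Universal count = 6, Existential count = 1
Asked for universal (forall) quantifiers: 6

6


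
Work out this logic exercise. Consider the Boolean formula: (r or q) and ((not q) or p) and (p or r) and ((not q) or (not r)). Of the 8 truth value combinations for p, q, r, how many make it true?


Evaluate all 8 assignments for p, q, r:
p=0, q=0, r=0: 0
p=0, q=0, r=1: 1
p=0, q=1, r=0: 0
p=0, q=1, r=1: 0
p=1, q=0, r=0: 0
p=1, q=0, r=1: 1
p=1, q=1, r=0: 1
p=1, q=1, r=1: 0
Satisfying count = 3

3


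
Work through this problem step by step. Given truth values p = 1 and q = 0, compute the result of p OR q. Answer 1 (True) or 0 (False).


p = 1, q = 0
Operation: p OR q
Evaluate: 1 OR 0 = 1

1


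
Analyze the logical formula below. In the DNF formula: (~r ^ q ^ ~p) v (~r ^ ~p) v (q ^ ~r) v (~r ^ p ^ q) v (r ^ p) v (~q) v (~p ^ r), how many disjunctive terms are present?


A DNF formula is a disjunction of terms (conjunctions).
Terms are separated by v.
Counting the disjuncts: 7 terms.

7


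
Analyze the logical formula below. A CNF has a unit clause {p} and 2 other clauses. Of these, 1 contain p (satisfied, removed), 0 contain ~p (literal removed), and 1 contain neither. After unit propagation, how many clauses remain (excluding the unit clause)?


Satisfied (removed): 1
Shortened (remain): 0
Unchanged (remain): 1
Remaining = 0 + 1 = 1

1


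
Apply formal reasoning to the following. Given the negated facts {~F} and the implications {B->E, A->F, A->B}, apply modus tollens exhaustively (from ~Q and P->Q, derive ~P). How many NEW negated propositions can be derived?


Initial negated facts: {~F}
Apply modus tollens to closure:
  ~F and A->F  =>  ~A
Final negated: {~A, ~F}
New negations: {~A}
Count = 1

1


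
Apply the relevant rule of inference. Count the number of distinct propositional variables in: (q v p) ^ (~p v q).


Identify each variable that appears in the formula.
Variables found: p, q
Count = 2

2


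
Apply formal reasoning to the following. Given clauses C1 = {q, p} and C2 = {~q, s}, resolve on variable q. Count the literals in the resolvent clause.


Remove q from C1 and ~q from C2.
C1 remainder: {p}
C2 remainder: {s}
Union (resolvent): {p, s}
Resolvent has 2 literal(s).

2


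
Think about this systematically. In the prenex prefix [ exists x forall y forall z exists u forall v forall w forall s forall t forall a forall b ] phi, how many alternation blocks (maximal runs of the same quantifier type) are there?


Quantifier-type sequence: E A A E A A A A A A  (A=forall, E=exists)
Group into maximal same-type runs:
  Ex1 | Ax2 | Ex1 | Ax6
Number of blocks = 4

4


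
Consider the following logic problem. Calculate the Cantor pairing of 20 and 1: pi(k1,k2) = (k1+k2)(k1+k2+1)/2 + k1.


k1 + k2 = 21
(k1+k2)(k1+k2+1)/2 = 21 * 22 / 2 = 231
pi = 231 + 20 = 251

251


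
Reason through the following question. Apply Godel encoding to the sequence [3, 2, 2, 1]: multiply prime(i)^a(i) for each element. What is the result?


Encode each element as an exponent of the corresponding prime:
  2^3 = 8
  3^2 = 9
  5^2 = 25
  7^1 = 7
Product = 8 * 9 * 25 * 7 = 12600

12600


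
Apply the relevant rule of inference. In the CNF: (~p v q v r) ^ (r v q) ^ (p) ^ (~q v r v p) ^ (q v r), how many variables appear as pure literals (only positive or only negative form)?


Check each variable for pure literal status:
p: mixed (not pure)
q: mixed (not pure)
r: pure positive
Pure literal count = 1

1


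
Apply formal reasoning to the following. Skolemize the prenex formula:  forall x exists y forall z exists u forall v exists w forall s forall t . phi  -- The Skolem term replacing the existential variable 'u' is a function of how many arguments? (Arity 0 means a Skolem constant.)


Quantifier prefix: forall x exists y forall z exists u forall v exists w forall s forall t
'u' is existentially quantified at position 4.
Universal variables preceding it: x, z
Skolem function arity = 2

2


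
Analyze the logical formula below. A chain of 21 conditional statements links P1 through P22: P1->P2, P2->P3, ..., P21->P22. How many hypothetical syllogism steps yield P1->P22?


With 21 implications in a chain connecting 22 propositions:
P1->P2, P2->P3, ..., P21->P22
Steps needed = (number of implications) - 1 = 21 - 1 = 20

20


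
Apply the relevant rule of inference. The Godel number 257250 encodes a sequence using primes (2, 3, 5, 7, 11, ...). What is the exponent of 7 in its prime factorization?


Factorize 257250 by dividing by 7 repeatedly.
Division steps: 7 divides 257250 exactly 3 time(s).
Exponent of 7 = 3

3


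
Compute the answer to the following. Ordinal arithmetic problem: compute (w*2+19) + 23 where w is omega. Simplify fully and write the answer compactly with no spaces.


Compute (w*2+19) + 23.
Ordinal + is associative but NOT commutative; for finite n>0, n + w = w but w + n stays w+n.
By associativity: (w*2+19) + 23 = w*2 + (19+23) = w*2+42.
Result = w*2+42

w*2+42


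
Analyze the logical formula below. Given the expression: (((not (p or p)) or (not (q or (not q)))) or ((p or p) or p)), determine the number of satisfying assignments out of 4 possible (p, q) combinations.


Check all 4 assignments:
p=0, q=0: 1
p=0, q=1: 1
p=1, q=0: 1
p=1, q=1: 1
Count of True = 4

4


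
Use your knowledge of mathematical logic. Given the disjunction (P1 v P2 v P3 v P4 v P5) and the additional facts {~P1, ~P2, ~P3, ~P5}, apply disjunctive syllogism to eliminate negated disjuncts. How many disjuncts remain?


Original disjuncts (5): P1, P2, P3, P4, P5
Negated (eliminate): ~P1, ~P2, ~P3, ~P5
Remaining disjuncts: P4
Count = 5 - 4 = 1

1


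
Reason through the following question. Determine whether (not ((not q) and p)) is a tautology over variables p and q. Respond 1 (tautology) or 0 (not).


Check all 4 assignments:
p=0, q=0: 1
p=0, q=1: 1
p=1, q=0: 0
p=1, q=1: 1
Satisfying count = 3/4.
Tautology iff count = 4: no.

0


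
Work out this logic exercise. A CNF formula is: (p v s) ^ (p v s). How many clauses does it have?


A CNF formula is a conjunction of clauses.
Clauses are separated by ^.
Counting the conjuncts: 2 clauses.

2


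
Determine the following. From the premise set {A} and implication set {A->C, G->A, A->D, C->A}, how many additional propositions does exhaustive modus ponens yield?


Initial facts: {A}
Apply modus ponens to closure:
  A and A->C  =>  C
  A and A->D  =>  D
Final known: {A, C, D}
New propositions: {C, D}
Count = 2

2


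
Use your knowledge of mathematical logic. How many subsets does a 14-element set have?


The power set of a set with n elements has 2^n elements.
|P(S)| = 2^14 = 16384

16384


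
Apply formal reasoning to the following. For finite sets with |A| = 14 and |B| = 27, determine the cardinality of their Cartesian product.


The Cartesian product A x B contains all ordered pairs (a, b).
|A x B| = |A| * |B| = 14 * 27 = 378

378


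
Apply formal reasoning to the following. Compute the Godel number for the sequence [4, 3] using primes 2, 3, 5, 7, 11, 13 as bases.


Encode each element as an exponent of the corresponding prime:
  2^4 = 16
  3^3 = 27
Product = 16 * 27 = 432

432


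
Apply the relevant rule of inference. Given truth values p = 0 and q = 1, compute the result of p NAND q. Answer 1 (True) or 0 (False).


p = 0, q = 1
Operation: p NAND q
Evaluate: 0 NAND 1 = 1

1


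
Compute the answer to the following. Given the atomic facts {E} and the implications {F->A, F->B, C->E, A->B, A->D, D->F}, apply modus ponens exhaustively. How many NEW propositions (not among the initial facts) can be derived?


Initial facts: {E}
Apply modus ponens to closure:
  (no implication fires)
Final known: {E}
New propositions: {(none)}
Count = 0

0


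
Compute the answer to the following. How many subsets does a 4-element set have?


The power set of a set with n elements has 2^n elements.
|P(S)| = 2^4 = 16

16


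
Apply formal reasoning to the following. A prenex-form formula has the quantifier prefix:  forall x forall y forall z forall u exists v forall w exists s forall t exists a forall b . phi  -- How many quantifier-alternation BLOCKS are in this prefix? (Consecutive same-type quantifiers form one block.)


Quantifier-type sequence: A A A A E A E A E A  (A=forall, E=exists)
Group into maximal same-type runs:
  Ax4 | Ex1 | Ax1 | Ex1 | Ax1 | Ex1 | Ax1
Number of blocks = 7

7


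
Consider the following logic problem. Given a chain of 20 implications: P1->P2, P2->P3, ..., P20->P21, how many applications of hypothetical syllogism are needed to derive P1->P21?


With 20 implications in a chain connecting 21 propositions:
P1->P2, P2->P3, ..., P20->P21
Steps needed = (number of implications) - 1 = 20 - 1 = 19

19


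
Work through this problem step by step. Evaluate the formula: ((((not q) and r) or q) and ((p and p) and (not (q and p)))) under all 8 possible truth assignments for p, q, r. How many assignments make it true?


Check all 8 assignments:
p=0, q=0, r=0: 0
p=0, q=0, r=1: 0
p=0, q=1, r=0: 0
p=0, q=1, r=1: 0
p=1, q=0, r=0: 0
p=1, q=0, r=1: 1
p=1, q=1, r=0: 0
p=1, q=1, r=1: 0
Count of True = 1

1


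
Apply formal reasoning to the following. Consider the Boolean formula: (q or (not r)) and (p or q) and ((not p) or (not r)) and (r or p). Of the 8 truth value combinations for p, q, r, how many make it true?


Evaluate all 8 assignments for p, q, r:
p=0, q=0, r=0: 0
p=0, q=0, r=1: 0
p=0, q=1, r=0: 0
p=0, q=1, r=1: 1
p=1, q=0, r=0: 1
p=1, q=0, r=1: 0
p=1, q=1, r=0: 1
p=1, q=1, r=1: 0
Satisfying count = 3

3


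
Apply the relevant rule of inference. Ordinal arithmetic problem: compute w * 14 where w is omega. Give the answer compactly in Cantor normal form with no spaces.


Compute w * 14.
Ordinal * is associative and left-distributive over +, but NOT commutative; for finite n>1, n*w = w but w*n stays w*n.
w * 14 means 14 copies of w concatenated: w*14.
Result = w*14

w*14


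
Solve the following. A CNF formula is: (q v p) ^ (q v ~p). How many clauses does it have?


A CNF formula is a conjunction of clauses.
Clauses are separated by ^.
Counting the conjuncts: 2 clauses.

2


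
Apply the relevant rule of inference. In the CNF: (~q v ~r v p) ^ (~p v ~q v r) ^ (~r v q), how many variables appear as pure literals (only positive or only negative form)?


Check each variable for pure literal status:
p: mixed (not pure)
q: mixed (not pure)
r: mixed (not pure)
Pure literal count = 0

0


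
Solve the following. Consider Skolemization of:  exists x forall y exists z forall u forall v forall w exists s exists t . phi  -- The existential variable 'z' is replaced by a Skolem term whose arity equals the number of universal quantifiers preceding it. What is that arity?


Quantifier prefix: exists x forall y exists z forall u forall v forall w exists s exists t
'z' is existentially quantified at position 3.
Universal variables preceding it: y
Skolem function arity = 1

1


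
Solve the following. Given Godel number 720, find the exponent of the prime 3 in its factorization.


Factorize 720 by dividing by 3 repeatedly.
Division steps: 3 divides 720 exactly 2 time(s).
Exponent of 3 = 2

2


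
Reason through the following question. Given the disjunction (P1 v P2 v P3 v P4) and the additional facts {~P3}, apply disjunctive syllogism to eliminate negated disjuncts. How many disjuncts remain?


Original disjuncts (4): P1, P2, P3, P4
Negated (eliminate): ~P3
Remaining disjuncts: P1, P2, P4
Count = 4 - 1 = 3

3


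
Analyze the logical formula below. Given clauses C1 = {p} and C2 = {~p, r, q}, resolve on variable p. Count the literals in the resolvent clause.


Remove p from C1 and ~p from C2.
C1 remainder: {}
C2 remainder: {r, q}
Union (resolvent): {q, r}
Resolvent has 2 literal(s).

2


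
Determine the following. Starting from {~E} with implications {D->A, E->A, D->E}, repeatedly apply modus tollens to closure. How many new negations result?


Initial negated facts: {~E}
Apply modus tollens to closure:
  ~E and D->E  =>  ~D
Final negated: {~D, ~E}
New negations: {~D}
Count = 1

1


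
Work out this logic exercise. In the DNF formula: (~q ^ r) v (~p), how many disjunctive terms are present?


A DNF formula is a disjunction of terms (conjunctions).
Terms are separated by v.
Counting the disjuncts: 2 terms.

2


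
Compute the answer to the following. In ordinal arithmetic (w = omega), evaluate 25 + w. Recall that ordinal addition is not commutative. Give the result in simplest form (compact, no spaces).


Compute 25 + w.
Ordinal + is associative but NOT commutative; for finite n>0, n + w = w but w + n stays w+n.
Any finite left addend is absorbed by w on the right: 25 + w = w.
Result = w

w


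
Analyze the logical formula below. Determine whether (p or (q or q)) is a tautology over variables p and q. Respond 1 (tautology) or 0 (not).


Check all 4 assignments:
p=0, q=0: 0
p=0, q=1: 1
p=1, q=0: 1
p=1, q=1: 1
Satisfying count = 3/4.
Tautology iff count = 4: no.

0


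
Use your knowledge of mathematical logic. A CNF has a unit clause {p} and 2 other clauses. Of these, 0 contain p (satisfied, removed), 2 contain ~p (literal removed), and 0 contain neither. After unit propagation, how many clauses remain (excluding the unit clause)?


Satisfied (removed): 0
Shortened (remain): 2
Unchanged (remain): 0
Remaining = 2 + 0 = 2

2


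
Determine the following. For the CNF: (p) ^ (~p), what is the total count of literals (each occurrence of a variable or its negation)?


Counting literals in each clause:
Clause 1: 1 literal(s)
Clause 2: 1 literal(s)
Total = 2

2


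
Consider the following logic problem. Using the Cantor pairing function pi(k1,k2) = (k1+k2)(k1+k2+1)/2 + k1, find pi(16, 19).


k1 + k2 = 35
(k1+k2)(k1+k2+1)/2 = 35 * 36 / 2 = 630
pi = 630 + 16 = 646

646


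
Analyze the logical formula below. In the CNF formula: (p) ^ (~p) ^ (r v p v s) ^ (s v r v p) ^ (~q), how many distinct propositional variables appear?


Identify each variable that appears in the formula.
Variables found: p, q, r, s
Count = 4

4


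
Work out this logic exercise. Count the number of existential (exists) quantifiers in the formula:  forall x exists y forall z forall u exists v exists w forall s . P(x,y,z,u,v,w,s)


Quantifier prefix: forall x exists y forall z forall u exists v exists w forall s
Mark each quantifier type:
  U E U U E E U
Universal count = 4, Existential count = 3
Asked for existential (exists) quantifiers: 3

3


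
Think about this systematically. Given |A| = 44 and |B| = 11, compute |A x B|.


The Cartesian product A x B contains all ordered pairs (a, b).
|A x B| = |A| * |B| = 44 * 11 = 484

484


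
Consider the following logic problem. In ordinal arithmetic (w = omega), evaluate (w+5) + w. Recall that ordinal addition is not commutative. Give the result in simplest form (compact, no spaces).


Compute (w+5) + w.
Ordinal + is associative but NOT commutative; for finite n>0, n + w = w but w + n stays w+n.
(w+5) + w = w + (5+w) = w + w = w*2 (the finite tail 5 is absorbed by the right w).
Result = w*2

w*2


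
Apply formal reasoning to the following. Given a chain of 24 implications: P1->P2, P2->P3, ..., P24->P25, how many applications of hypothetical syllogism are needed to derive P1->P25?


With 24 implications in a chain connecting 25 propositions:
P1->P2, P2->P3, ..., P24->P25
Steps needed = (number of implications) - 1 = 24 - 1 = 23

23


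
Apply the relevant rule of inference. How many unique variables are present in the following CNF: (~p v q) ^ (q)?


Identify each variable that appears in the formula.
Variables found: p, q
Count = 2

2


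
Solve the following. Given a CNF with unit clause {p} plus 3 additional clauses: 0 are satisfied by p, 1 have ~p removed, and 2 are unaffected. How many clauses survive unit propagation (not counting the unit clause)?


Satisfied (removed): 0
Shortened (remain): 1
Unchanged (remain): 2
Remaining = 1 + 2 = 3

3


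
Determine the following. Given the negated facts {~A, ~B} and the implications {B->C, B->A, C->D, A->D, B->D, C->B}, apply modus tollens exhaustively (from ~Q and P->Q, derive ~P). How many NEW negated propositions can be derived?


Initial negated facts: {~A, ~B}
Apply modus tollens to closure:
  ~B and C->B  =>  ~C
Final negated: {~A, ~B, ~C}
New negations: {~C}
Count = 1

1


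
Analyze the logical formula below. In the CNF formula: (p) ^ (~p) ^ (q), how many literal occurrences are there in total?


Counting literals in each clause:
Clause 1: 1 literal(s)
Clause 2: 1 literal(s)
Clause 3: 1 literal(s)
Total = 3

3


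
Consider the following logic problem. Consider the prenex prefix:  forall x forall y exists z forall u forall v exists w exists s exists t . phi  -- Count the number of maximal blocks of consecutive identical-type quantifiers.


Quantifier-type sequence: A A E A A E E E  (A=forall, E=exists)
Group into maximal same-type runs:
  Ax2 | Ex1 | Ax2 | Ex3
Number of blocks = 4

4


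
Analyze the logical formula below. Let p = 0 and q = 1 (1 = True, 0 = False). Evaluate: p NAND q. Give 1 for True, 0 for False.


p = 0, q = 1
Operation: p NAND q
Evaluate: 0 NAND 1 = 1

1


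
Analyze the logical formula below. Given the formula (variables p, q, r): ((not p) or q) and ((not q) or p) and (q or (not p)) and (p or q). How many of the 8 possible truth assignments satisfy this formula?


Evaluate all 8 assignments for p, q, r:
p=0, q=0, r=0: 0
p=0, q=0, r=1: 0
p=0, q=1, r=0: 0
p=0, q=1, r=1: 0
p=1, q=0, r=0: 0
p=1, q=0, r=1: 0
p=1, q=1, r=0: 1
p=1, q=1, r=1: 1
Satisfying count = 2

2


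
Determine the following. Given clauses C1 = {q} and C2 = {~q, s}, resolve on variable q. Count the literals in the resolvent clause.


Remove q from C1 and ~q from C2.
C1 remainder: {}
C2 remainder: {s}
Union (resolvent): {s}
Resolvent has 1 literal(s).

1


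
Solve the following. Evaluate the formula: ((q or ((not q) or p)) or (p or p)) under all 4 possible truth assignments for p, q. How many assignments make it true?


Check all 4 assignments:
p=0, q=0: 1
p=0, q=1: 1
p=1, q=0: 1
p=1, q=1: 1
Count of True = 4

4


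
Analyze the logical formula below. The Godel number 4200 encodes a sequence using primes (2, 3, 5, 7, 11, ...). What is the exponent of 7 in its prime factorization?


Factorize 4200 by dividing by 7 repeatedly.
Division steps: 7 divides 4200 exactly 1 time(s).
Exponent of 7 = 1

1


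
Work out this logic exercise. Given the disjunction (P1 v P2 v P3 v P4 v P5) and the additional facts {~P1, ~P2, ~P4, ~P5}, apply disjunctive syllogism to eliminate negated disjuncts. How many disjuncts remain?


Original disjuncts (5): P1, P2, P3, P4, P5
Negated (eliminate): ~P1, ~P2, ~P4, ~P5
Remaining disjuncts: P3
Count = 5 - 4 = 1

1


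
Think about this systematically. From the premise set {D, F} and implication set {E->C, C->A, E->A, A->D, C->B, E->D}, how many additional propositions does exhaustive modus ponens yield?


Initial facts: {D, F}
Apply modus ponens to closure:
  (no implication fires)
Final known: {D, F}
New propositions: {(none)}
Count = 0

0


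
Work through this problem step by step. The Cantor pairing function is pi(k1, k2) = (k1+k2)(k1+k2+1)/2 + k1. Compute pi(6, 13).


k1 + k2 = 19
(k1+k2)(k1+k2+1)/2 = 19 * 20 / 2 = 190
pi = 190 + 6 = 196

196


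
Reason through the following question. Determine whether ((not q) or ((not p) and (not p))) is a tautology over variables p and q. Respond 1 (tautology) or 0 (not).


Check all 4 assignments:
p=0, q=0: 1
p=0, q=1: 1
p=1, q=0: 1
p=1, q=1: 0
Satisfying count = 3/4.
Tautology iff count = 4: no.

0


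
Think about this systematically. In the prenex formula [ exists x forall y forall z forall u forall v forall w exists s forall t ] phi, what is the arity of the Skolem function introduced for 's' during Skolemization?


Quantifier prefix: exists x forall y forall z forall u forall v forall w exists s forall t
's' is existentially quantified at position 7.
Universal variables preceding it: y, z, u, v, w
Skolem function arity = 5

5


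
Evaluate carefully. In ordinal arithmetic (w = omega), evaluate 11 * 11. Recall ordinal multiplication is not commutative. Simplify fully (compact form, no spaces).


Compute 11 * 11.
Ordinal * is associative and left-distributive over +, but NOT commutative; for finite n>1, n*w = w but w*n stays w*n.
Both finite; ordinal * agrees with natural *: 11 * 11 = 121.
Result = 121

121


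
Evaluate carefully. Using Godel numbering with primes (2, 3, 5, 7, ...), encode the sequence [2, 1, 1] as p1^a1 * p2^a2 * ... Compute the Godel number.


Encode each element as an exponent of the corresponding prime:
  2^2 = 4
  3^1 = 3
  5^1 = 5
Product = 4 * 3 * 5 = 60

60


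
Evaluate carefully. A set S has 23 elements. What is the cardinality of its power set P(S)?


The power set of a set with n elements has 2^n elements.
|P(S)| = 2^23 = 8388608

8388608


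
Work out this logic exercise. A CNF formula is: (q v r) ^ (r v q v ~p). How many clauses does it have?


A CNF formula is a conjunction of clauses.
Clauses are separated by ^.
Counting the conjuncts: 2 clauses.

2


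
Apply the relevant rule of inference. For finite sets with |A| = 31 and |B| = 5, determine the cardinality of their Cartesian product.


The Cartesian product A x B contains all ordered pairs (a, b).
|A x B| = |A| * |B| = 31 * 5 = 155

155


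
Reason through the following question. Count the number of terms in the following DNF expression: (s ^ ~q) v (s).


A DNF formula is a disjunction of terms (conjunctions).
Terms are separated by v.
Counting the disjuncts: 2 terms.

2


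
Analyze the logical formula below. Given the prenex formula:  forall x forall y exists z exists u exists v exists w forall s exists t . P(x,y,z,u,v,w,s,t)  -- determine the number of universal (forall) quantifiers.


Quantifier prefix: forall x forall y exists z exists u exists v exists w forall s exists t
Mark each quantifier type:
  U U E E E E U E
Universal count = 3, Existential count = 5
Asked for universal (forall) quantifiers: 3

3


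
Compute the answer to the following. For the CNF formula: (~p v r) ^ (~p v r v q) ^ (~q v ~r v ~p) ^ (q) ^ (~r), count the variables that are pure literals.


Check each variable for pure literal status:
p: pure negative
q: mixed (not pure)
r: mixed (not pure)
Pure literal count = 1

1


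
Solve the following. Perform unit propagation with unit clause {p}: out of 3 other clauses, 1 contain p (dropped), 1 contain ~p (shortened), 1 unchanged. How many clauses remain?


Satisfied (removed): 1
Shortened (remain): 1
Unchanged (remain): 1
Remaining = 1 + 1 = 2

2


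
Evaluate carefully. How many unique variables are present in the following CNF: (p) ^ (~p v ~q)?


Identify each variable that appears in the formula.
Variables found: p, q
Count = 2

2


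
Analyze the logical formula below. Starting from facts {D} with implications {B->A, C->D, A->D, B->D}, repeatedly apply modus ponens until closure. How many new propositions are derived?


Initial facts: {D}
Apply modus ponens to closure:
  (no implication fires)
Final known: {D}
New propositions: {(none)}
Count = 0

0


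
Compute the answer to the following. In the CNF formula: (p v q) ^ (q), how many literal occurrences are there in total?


Counting literals in each clause:
Clause 1: 2 literal(s)
Clause 2: 1 literal(s)
Total = 3

3


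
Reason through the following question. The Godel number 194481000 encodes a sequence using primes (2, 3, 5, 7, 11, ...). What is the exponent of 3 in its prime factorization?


Factorize 194481000 by dividing by 3 repeatedly.
Division steps: 3 divides 194481000 exactly 4 time(s).
Exponent of 3 = 4

4


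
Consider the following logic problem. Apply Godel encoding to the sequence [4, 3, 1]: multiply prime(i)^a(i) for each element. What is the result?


Encode each element as an exponent of the corresponding prime:
  2^4 = 16
  3^3 = 27
  5^1 = 5
Product = 16 * 27 * 5 = 2160

2160


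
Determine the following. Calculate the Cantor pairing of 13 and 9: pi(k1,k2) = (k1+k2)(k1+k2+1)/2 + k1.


k1 + k2 = 22
(k1+k2)(k1+k2+1)/2 = 22 * 23 / 2 = 253
pi = 253 + 13 = 266

266


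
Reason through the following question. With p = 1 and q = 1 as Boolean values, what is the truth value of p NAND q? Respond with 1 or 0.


p = 1, q = 1
Operation: p NAND q
Evaluate: 1 NAND 1 = 0

0


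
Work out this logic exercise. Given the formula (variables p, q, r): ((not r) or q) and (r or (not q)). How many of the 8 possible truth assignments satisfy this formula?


Evaluate all 8 assignments for p, q, r:
p=0, q=0, r=0: 1
p=0, q=0, r=1: 0
p=0, q=1, r=0: 0
p=0, q=1, r=1: 1
p=1, q=0, r=0: 1
p=1, q=0, r=1: 0
p=1, q=1, r=0: 0
p=1, q=1, r=1: 1
Satisfying count = 4

4


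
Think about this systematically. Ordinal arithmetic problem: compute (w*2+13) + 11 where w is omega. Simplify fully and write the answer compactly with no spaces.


Compute (w*2+13) + 11.
Ordinal + is associative but NOT commutative; for finite n>0, n + w = w but w + n stays w+n.
By associativity: (w*2+13) + 11 = w*2 + (13+11) = w*2+24.
Result = w*2+24

w*2+24


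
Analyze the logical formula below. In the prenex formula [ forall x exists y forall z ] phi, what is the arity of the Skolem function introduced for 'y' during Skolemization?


Quantifier prefix: forall x exists y forall z
'y' is existentially quantified at position 2.
Universal variables preceding it: x
Skolem function arity = 1

1


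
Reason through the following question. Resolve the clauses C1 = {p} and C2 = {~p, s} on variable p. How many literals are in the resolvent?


Remove p from C1 and ~p from C2.
C1 remainder: {}
C2 remainder: {s}
Union (resolvent): {s}
Resolvent has 1 literal(s).

1


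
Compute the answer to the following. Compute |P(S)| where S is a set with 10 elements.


The power set of a set with n elements has 2^n elements.
|P(S)| = 2^10 = 1024

1024


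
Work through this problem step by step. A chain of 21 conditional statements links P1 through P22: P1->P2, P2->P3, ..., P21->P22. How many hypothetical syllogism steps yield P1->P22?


With 21 implications in a chain connecting 22 propositions:
P1->P2, P2->P3, ..., P21->P22
Steps needed = (number of implications) - 1 = 21 - 1 = 20

20


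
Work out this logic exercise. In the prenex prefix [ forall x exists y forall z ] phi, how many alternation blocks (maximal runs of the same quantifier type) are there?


Quantifier-type sequence: A E A  (A=forall, E=exists)
Group into maximal same-type runs:
  Ax1 | Ex1 | Ax1
Number of blocks = 3

3


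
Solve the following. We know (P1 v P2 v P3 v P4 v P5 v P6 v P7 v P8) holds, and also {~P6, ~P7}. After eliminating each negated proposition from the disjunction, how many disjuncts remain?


Original disjuncts (8): P1, P2, P3, P4, P5, P6, P7, P8
Negated (eliminate): ~P6, ~P7
Remaining disjuncts: P1, P2, P3, P4, P5, P8
Count = 8 - 2 = 6

6


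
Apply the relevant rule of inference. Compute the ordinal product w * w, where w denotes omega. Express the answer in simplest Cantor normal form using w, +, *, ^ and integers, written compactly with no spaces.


Compute w * w.
Ordinal * is associative and left-distributive over +, but NOT commutative; for finite n>1, n*w = w but w*n stays w*n.
w * w = w^2 by definition.
Result = w^2

w^2


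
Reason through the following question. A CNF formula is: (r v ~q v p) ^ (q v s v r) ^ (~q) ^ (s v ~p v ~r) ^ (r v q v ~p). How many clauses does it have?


A CNF formula is a conjunction of clauses.
Clauses are separated by ^.
Counting the conjuncts: 5 clauses.

5


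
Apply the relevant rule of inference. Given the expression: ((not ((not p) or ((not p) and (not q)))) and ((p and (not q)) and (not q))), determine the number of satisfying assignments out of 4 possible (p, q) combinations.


Check all 4 assignments:
p=0, q=0: 0
p=0, q=1: 0
p=1, q=0: 1
p=1, q=1: 0
Count of True = 1

1


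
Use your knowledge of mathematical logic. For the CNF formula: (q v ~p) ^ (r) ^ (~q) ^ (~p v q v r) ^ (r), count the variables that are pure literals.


Check each variable for pure literal status:
p: pure negative
q: mixed (not pure)
r: pure positive
Pure literal count = 2

2


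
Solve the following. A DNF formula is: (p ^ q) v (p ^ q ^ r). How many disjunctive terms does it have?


A DNF formula is a disjunction of terms (conjunctions).
Terms are separated by v.
Counting the disjuncts: 2 terms.

2


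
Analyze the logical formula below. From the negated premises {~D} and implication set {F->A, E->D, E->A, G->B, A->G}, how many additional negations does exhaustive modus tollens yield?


Initial negated facts: {~D}
Apply modus tollens to closure:
  ~D and E->D  =>  ~E
Final negated: {~D, ~E}
New negations: {~E}
Count = 1

1


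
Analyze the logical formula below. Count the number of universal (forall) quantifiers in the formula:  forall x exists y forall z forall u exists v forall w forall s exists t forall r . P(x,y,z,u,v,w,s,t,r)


Quantifier prefix: forall x exists y forall z forall u exists v forall w forall s exists t forall r
Mark each quantifier type:
  U E U U E U U E U
Universal count = 6, Existential count = 3
Asked for universal (forall) quantifiers: 6

6


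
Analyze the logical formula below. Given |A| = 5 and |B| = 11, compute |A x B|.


The Cartesian product A x B contains all ordered pairs (a, b).
|A x B| = |A| * |B| = 5 * 11 = 55

55


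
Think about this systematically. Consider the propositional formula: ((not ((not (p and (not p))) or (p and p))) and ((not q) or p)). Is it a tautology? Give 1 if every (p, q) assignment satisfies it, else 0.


Check all 4 assignments:
p=0, q=0: 0
p=0, q=1: 0
p=1, q=0: 0
p=1, q=1: 0
Satisfying count = 0/4.
Tautology iff count = 4: no.

0


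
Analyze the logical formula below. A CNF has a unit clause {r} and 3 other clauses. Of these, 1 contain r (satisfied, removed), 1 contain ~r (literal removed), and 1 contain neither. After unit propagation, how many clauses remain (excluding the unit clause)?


Satisfied (removed): 1
Shortened (remain): 1
Unchanged (remain): 1
Remaining = 1 + 1 = 2

2


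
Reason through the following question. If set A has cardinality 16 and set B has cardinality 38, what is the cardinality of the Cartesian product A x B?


The Cartesian product A x B contains all ordered pairs (a, b).
|A x B| = |A| * |B| = 16 * 38 = 608

608


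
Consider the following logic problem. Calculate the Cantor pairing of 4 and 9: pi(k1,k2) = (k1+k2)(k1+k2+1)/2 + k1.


k1 + k2 = 13
(k1+k2)(k1+k2+1)/2 = 13 * 14 / 2 = 91
pi = 91 + 4 = 95

95


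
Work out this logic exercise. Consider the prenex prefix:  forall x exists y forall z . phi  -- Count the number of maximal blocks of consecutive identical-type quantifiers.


Quantifier-type sequence: A E A  (A=forall, E=exists)
Group into maximal same-type runs:
  Ax1 | Ex1 | Ax1
Number of blocks = 3

3


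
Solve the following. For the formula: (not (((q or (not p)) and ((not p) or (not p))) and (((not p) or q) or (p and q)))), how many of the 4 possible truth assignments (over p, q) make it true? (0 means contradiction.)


Check all 4 assignments:
p=0, q=0: 0
p=0, q=1: 0
p=1, q=0: 1
p=1, q=1: 1
Count of True = 2

2


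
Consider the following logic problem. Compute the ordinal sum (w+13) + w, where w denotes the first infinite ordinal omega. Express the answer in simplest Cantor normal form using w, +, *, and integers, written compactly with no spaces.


Compute (w+13) + w.
Ordinal + is associative but NOT commutative; for finite n>0, n + w = w but w + n stays w+n.
(w+13) + w = w + (13+w) = w + w = w*2 (the finite tail 13 is absorbed by the right w).
Result = w*2

w*2


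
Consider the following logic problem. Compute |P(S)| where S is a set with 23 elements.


The power set of a set with n elements has 2^n elements.
|P(S)| = 2^23 = 8388608

8388608


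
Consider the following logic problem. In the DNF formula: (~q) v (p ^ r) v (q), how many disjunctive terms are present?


A DNF formula is a disjunction of terms (conjunctions).
Terms are separated by v.
Counting the disjuncts: 3 terms.

3


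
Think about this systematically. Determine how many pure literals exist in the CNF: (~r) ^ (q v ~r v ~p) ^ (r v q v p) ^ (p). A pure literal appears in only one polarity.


Check each variable for pure literal status:
p: mixed (not pure)
q: pure positive
r: mixed (not pure)
Pure literal count = 1

1


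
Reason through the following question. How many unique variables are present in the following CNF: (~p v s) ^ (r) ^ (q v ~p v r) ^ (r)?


Identify each variable that appears in the formula.
Variables found: p, q, r, s
Count = 4

4


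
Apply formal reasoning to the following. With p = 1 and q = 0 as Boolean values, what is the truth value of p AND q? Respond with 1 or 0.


p = 1, q = 0
Operation: p AND q
Evaluate: 1 AND 0 = 0

0


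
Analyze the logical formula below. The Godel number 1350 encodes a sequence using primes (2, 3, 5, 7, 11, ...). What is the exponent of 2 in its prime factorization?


Factorize 1350 by dividing by 2 repeatedly.
Division steps: 2 divides 1350 exactly 1 time(s).
Exponent of 2 = 1

1


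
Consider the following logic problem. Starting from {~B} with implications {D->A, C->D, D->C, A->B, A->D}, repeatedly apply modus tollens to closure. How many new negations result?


Initial negated facts: {~B}
Apply modus tollens to closure:
  ~B and A->B  =>  ~A
  ~A and D->A  =>  ~D
  ~D and C->D  =>  ~C
Final negated: {~A, ~B, ~C, ~D}
New negations: {~A, ~C, ~D}
Count = 3

3


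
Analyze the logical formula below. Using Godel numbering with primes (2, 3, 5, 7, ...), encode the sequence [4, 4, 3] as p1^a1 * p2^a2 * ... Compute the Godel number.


Encode each element as an exponent of the corresponding prime:
  2^4 = 16
  3^4 = 81
  5^3 = 125
Product = 16 * 81 * 125 = 162000

162000


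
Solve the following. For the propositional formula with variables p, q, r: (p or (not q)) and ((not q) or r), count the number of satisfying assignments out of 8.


Evaluate all 8 assignments for p, q, r:
p=0, q=0, r=0: 1
p=0, q=0, r=1: 1
p=0, q=1, r=0: 0
p=0, q=1, r=1: 0
p=1, q=0, r=0: 1
p=1, q=0, r=1: 1
p=1, q=1, r=0: 0
p=1, q=1, r=1: 1
Satisfying count = 5

5


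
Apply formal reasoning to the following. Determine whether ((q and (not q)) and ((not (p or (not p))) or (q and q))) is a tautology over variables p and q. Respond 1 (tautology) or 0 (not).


Check all 4 assignments:
p=0, q=0: 0
p=0, q=1: 0
p=1, q=0: 0
p=1, q=1: 0
Satisfying count = 0/4.
Tautology iff count = 4: no.

0


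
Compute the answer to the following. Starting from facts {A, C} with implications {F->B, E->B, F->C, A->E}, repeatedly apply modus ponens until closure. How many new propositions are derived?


Initial facts: {A, C}
Apply modus ponens to closure:
  A and A->E  =>  E
  E and E->B  =>  B
Final known: {A, B, C, E}
New propositions: {B, E}
Count = 2

2


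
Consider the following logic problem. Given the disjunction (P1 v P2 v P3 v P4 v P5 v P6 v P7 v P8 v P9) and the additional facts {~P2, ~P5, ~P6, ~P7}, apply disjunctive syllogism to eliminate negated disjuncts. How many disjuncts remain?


Original disjuncts (9): P1, P2, P3, P4, P5, P6, P7, P8, P9
Negated (eliminate): ~P2, ~P5, ~P6, ~P7
Remaining disjuncts: P1, P3, P4, P8, P9
Count = 9 - 4 = 5

5


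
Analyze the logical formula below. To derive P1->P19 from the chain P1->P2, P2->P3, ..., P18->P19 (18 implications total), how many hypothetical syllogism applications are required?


With 18 implications in a chain connecting 19 propositions:
P1->P2, P2->P3, ..., P18->P19
Steps needed = (number of implications) - 1 = 18 - 1 = 17

17


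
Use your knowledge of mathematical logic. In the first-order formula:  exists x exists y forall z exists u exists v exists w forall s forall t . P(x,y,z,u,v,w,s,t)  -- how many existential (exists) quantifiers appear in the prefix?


Quantifier prefix: exists x exists y forall z exists u exists v exists w forall s forall t
Mark each quantifier type:
  E E U E E E U U
Universal count = 3, Existential count = 5
Asked for existential (exists) quantifiers: 5

5


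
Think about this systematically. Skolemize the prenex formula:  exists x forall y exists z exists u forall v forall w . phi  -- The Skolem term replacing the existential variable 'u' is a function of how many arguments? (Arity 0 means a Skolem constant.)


Quantifier prefix: exists x forall y exists z exists u forall v forall w
'u' is existentially quantified at position 4.
Universal variables preceding it: y
Skolem function arity = 1

1


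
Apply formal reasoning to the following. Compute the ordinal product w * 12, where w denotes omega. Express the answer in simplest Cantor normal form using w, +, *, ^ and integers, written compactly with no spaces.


Compute w * 12.
Ordinal * is associative and left-distributive over +, but NOT commutative; for finite n>1, n*w = w but w*n stays w*n.
w * 12 means 12 copies of w concatenated: w*12.
Result = w*12

w*12


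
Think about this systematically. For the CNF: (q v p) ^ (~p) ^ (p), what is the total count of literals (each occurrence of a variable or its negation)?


Counting literals in each clause:
Clause 1: 2 literal(s)
Clause 2: 1 literal(s)
Clause 3: 1 literal(s)
Total = 4

4


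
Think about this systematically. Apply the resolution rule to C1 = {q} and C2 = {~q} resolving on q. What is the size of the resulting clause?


Remove q from C1 and ~q from C2.
C1 remainder: {}
C2 remainder: {}
Union (resolvent): {} (empty clause)
Resolvent has 0 literal(s).

0


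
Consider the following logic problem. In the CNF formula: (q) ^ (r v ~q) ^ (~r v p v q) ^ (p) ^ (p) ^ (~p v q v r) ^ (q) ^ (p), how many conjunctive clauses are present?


A CNF formula is a conjunction of clauses.
Clauses are separated by ^.
Counting the conjuncts: 8 clauses.

8
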